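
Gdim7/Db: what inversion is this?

second inversion

Gdim7/Db means G diminished seventh with Db in the bass. Db is the fifth of G diminished seventh (G–Bb–Db–Fb), so this is second inversion.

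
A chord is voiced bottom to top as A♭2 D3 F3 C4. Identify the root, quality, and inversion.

D half-diminished seventh, second inversion

Reducing to letter names: Ab, D, F, C. These stack in thirds as D–F–Ab–C — a D half-diminished seventh chord.
Ab is the fifth of D half-diminished seventh; fifth in the bass means second inversion (figured bass 4/3).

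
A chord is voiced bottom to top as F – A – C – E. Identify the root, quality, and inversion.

F major seventh, root position

Reducing to letter names: F, A, C, E. These stack in thirds as F–A–C–E — an F major seventh chord.
F is the root of F major seventh; root in the bass means root position (figured bass 7).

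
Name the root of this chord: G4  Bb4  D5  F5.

The distinct letter names are G, Bb, D, F. Arranged as a stack of thirds they read G–Bb–D–F, so G is the root (a G minor seventh chord).

G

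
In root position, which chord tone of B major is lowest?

The root of B major (B–D#–F#) is B; that is the bass in root position.

B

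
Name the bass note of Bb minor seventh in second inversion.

F

In second inversion the fifth is lowest. For Bb minor seventh (Bb–Db–F–Ab) that is F.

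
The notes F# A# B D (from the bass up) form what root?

F#, A#, B, D are the tones of a B minor-major seventh chord (B–D–F#–A#), making B the root.

B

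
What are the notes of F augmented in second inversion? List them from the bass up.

C#, F, A

F augmented is F–A–C#. Second inversion puts the fifth (C#) in the bass, with the remaining tones above: C#, F, A.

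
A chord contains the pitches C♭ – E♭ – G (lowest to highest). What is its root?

Cb

The distinct letter names are Cb, Eb, G. Arranged as a stack of thirds they read Cb–Eb–G, so Cb is the root (a Cb augmented triad).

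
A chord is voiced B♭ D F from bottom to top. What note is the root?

Bb

Bb, D, F are the tones of a Bb major triad (Bb–D–F), making Bb the root.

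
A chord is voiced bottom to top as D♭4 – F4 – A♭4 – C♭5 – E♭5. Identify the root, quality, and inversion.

Db dominant ninth, root position

The distinct note names are Db, F, Ab, Cb, Eb. Stacked in thirds they read Db–F–Ab–Cb–Eb, which is a dominant ninth chord on Db.
Db is the root of Db dominant ninth; root in the bass means root position.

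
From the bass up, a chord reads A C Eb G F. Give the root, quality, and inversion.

Reducing to letter names: A, C, Eb, G, F. These stack in thirds as F–A–C–Eb–G — an F dominant ninth chord.
The lowest note is A, the third of the chord, so this is first inversion.

F dominant ninth, first inversion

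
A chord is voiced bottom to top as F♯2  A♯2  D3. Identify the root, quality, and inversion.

Reducing to letter names: F#, A#, D. These stack in thirds as D–F#–A# — a D augmented triad.
F# is the third of D augmented; third in the bass means first inversion (figured bass 6).

D augmented, first inversion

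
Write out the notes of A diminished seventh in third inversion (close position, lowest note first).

The chord tones are A–C–Eb–Gb. With the seventh (Gb) lowest for third inversion: Gb, A, C, Eb.

Gb, A, C, Eb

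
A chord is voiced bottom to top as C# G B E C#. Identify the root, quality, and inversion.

The distinct note names are C#, G, B, E. Stacked in thirds they read C#–E–G–B, which is a half-diminished seventh chord on C#.
C# is the root of C# half-diminished seventh; root in the bass means root position (figured bass 7).

C# half-diminished seventh, root position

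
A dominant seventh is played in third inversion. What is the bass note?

In third inversion the seventh is lowest. For A dominant seventh (A–C#–E–G) that is G.

G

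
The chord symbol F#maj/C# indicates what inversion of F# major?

F#maj/C# means F# major with C# in the bass. C# is the fifth of F# major (F#–A#–C#), so this is second inversion.

second inversion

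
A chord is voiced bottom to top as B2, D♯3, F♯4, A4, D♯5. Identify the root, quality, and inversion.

The distinct note names are B, D#, F#, A. Stacked in thirds they read B–D#–F#–A, which is a dominant seventh chord on B.
B is the root of B dominant seventh; root in the bass means root position (figured bass 7).

B dominant seventh, root position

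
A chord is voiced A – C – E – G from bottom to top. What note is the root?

A

A, C, E, G are the tones of an A minor seventh chord (A–C–E–G), making A the root.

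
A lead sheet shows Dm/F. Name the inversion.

Dm/F means D minor with F in the bass. F is the third of D minor (D–F–A), so this is first inversion.

first inversion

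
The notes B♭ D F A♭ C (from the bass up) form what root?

Bb

Bb, D, F, Ab, C are the tones of a Bb dominant ninth chord (Bb–D–F–Ab–C), making Bb the root.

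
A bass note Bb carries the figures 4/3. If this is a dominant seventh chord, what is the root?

Eb

The figures 4/3 mean the fifth of the chord is in the bass. If Bb is the fifth of a dominant seventh chord, the root is Eb (chord tones Eb–G–Bb–Db).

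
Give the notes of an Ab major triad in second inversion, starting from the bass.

Eb, Ab, C

The chord tones are Ab–C–Eb. With the fifth (Eb) lowest for second inversion: Eb, Ab, C.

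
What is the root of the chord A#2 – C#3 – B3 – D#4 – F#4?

A#, C#, B, D#, F# are the tones of a B major ninth chord (B–D#–F#–A#–C#), making B the root.

B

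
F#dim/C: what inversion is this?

F#dim/C means F# diminished with C in the bass. C is the fifth of F# diminished (F#–A–C), so this is second inversion.

second inversion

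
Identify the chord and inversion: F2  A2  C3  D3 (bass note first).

The pitch classes F, A, C, D arrange in thirds as D–F–A–C: a D minor seventh chord.
The lowest note is F, the third of the chord, so this is first inversion (figured bass 6/5).

D minor seventh, first inversion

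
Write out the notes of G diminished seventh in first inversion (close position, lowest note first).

The chord tones are G–Bb–Db–Fb. With the third (Bb) lowest for first inversion: Bb, Db, Fb, G.

Bb, Db, Fb, G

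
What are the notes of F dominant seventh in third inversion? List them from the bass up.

Eb, F, A, C

The chord tones are F–A–C–Eb. With the seventh (Eb) lowest for third inversion: Eb, F, A, C.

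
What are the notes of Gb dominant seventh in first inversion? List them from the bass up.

Gb dominant seventh is Gb–Bb–Db–Fb. First inversion puts the third (Bb) in the bass, with the remaining tones above: Bb, Db, Fb, Gb.

Bb, Db, Fb, Gb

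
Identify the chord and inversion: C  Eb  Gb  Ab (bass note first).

The pitch classes C, Eb, Gb, Ab arrange in thirds as Ab–C–Eb–Gb: an Ab dominant seventh chord.
C is the third of Ab dominant seventh; third in the bass means first inversion (figured bass 6/5).

Ab dominant seventh, first inversion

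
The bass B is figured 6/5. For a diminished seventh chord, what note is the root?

The figures 6/5 mean the third of the chord is in the bass. If B is the third of a diminished seventh chord, the root is G# (chord tones G#–B–D–F).

G#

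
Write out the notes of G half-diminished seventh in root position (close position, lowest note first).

Spelling G half-diminished seventh: G–Bb–Db–F. In root position the root is bass, giving G, Bb, Db, F from the bottom.

G, Bb, Db, F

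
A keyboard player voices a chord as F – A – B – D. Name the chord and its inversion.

The pitch classes F, A, B, D arrange in thirds as B–D–F–A: a B half-diminished seventh chord.
F is the fifth of B half-diminished seventh; fifth in the bass means second inversion (figured bass 4/3).

B half-diminished seventh, second inversion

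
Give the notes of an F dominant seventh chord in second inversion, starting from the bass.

Spelling F dominant seventh: F–A–C–Eb. In second inversion the fifth is bass, giving C, Eb, F, A from the bottom.

C, Eb, F, A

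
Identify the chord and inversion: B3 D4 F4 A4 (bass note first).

The pitch classes B, D, F, A arrange in thirds as B–D–F–A: a B half-diminished seventh chord.
The lowest note is B, the root of the chord, so this is root position (figured bass 7).

B half-diminished seventh, root position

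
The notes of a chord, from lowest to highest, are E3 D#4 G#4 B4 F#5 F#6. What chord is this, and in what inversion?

Reducing to letter names: E, D#, G#, B, F#. These stack in thirds as E–G#–B–D#–F# — an E major ninth chord.
E is the root of E major ninth; root in the bass means root position.

E major ninth, root position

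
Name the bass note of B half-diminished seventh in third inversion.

A

In third inversion the seventh is lowest. For B half-diminished seventh (B–D–F–A) that is A.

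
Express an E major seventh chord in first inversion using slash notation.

First inversion of E major seventh has the third (G#) in the bass. As a slash chord: Emaj7/G#.

Emaj7/G#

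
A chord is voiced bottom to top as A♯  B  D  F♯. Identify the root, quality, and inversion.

B minor-major seventh, third inversion

The pitch classes A#, B, D, F# arrange in thirds as B–D–F#–A#: a B minor-major seventh chord.
A# is the seventh of B minor-major seventh; seventh in the bass means third inversion (figured bass 4/2).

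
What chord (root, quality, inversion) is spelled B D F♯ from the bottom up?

The distinct note names are B, D, F#. Stacked in thirds they read B–D–F#, which is a minor triad on B.
With the root (B) in the bass, the chord is in root position (figured bass 5/3).

B minor, root position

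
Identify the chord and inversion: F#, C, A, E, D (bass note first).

D dominant ninth, first inversion

The pitch classes F#, C, A, E, D arrange in thirds as D–F#–A–C–E: a D dominant ninth chord.
F# is the third of D dominant ninth; third in the bass means first inversion.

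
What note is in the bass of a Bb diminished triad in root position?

In root position the root is lowest. For Bb diminished (Bb–Db–Fb) that is Bb.

Bb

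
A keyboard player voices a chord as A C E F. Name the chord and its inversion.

The pitch classes A, C, E, F arrange in thirds as F–A–C–E: an F major seventh chord.
With the third (A) in the bass, the chord is in first inversion (figured bass 6/5).

F major seventh, first inversion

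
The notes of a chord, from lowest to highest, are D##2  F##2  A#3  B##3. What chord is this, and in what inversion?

B## diminished seventh, first inversion

The distinct note names are D##, F##, A#, B##. Stacked in thirds they read B##–D##–F##–A#, which is a diminished seventh chord on B##.
The lowest note is D##, the third of the chord, so this is first inversion (figured bass 6/5).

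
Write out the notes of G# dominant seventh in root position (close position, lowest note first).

G# dominant seventh is G#–B#–D#–F#. Root position puts the root (G#) in the bass, with the remaining tones above: G#, B#, D#, F#.

G#, B#, D#, F#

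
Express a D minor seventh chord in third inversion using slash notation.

Dm7/C

Third inversion of D minor seventh has the seventh (C) in the bass. As a slash chord: Dm7/C.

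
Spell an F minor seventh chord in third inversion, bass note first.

The chord tones are F–Ab–C–Eb. With the seventh (Eb) lowest for third inversion: Eb, F, Ab, C.

Eb, F, Ab, C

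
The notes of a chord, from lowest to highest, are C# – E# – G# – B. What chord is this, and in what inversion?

The distinct note names are C#, E#, G#, B. Stacked in thirds they read C#–E#–G#–B, which is a dominant seventh chord on C#.
With the root (C#) in the bass, the chord is in root position (figured bass 7).

C# dominant seventh, root position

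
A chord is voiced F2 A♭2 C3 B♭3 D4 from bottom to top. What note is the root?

Bb

The distinct letter names are F, Ab, C, Bb, D. Arranged as a stack of thirds they read Bb–D–F–Ab–C, so Bb is the root (a Bb dominant ninth chord).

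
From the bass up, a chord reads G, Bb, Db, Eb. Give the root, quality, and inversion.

Eb dominant seventh, first inversion

Reducing to letter names: G, Bb, Db, Eb. These stack in thirds as Eb–G–Bb–Db — an Eb dominant seventh chord.
The lowest note is G, the third of the chord, so this is first inversion (figured bass 6/5).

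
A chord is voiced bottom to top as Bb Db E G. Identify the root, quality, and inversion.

The pitch classes Bb, Db, E, G arrange in thirds as E–G–Bb–Db: an E diminished seventh chord.
With the fifth (Bb) in the bass, the chord is in second inversion (figured bass 4/3).

E diminished seventh, second inversion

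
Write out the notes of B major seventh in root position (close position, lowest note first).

The chord tones are B–D#–F#–A#. With the root (B) lowest for root position: B, D#, F#, A#.

B, D#, F#, A#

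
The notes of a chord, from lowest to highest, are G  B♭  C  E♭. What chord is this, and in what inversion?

C minor seventh, second inversion

The distinct note names are G, Bb, C, Eb. Stacked in thirds they read C–Eb–G–Bb, which is a minor seventh chord on C.
The lowest note is G, the fifth of the chord, so this is second inversion (figured bass 4/3).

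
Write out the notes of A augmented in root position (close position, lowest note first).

A, C#, E#

Spelling A augmented: A–C#–E#. In root position the root is bass, giving A, C#, E# from the bottom.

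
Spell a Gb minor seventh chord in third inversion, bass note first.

Spelling Gb minor seventh: Gb–Bbb–Db–Fb. In third inversion the seventh is bass, giving Fb, Gb, Bbb, Db from the bottom.

Fb, Gb, Bbb, Db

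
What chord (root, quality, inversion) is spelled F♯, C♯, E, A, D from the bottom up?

The distinct note names are F#, C#, E, A, D. Stacked in thirds they read D–F#–A–C#–E, which is a major ninth chord on D.
The lowest note is F#, the third of the chord, so this is first inversion.

D major ninth, first inversion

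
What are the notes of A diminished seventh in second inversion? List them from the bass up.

Eb, Gb, A, C

The chord tones are A–C–Eb–Gb. With the fifth (Eb) lowest for second inversion: Eb, Gb, A, C.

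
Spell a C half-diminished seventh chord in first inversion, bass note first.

Eb, Gb, Bb, C

Spelling C half-diminished seventh: C–Eb–Gb–Bb. In first inversion the third is bass, giving Eb, Gb, Bb, C from the bottom.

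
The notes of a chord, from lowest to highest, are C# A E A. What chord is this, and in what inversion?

Reducing to letter names: C#, A, E. These stack in thirds as A–C#–E — an A major triad.
C# is the third of A major; third in the bass means first inversion (figured bass 6).

A major, first inversion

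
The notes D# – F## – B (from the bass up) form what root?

Reordering D#, F##, B into stacked thirds gives B–D#–F##; the bottom of that stack, B, is the root.

B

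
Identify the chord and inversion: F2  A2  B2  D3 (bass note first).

B half-diminished seventh, second inversion

The pitch classes F, A, B, D arrange in thirds as B–D–F–A: a B half-diminished seventh chord.
With the fifth (F) in the bass, the chord is in second inversion (figured bass 4/3).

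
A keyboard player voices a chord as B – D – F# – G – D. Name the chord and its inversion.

G major seventh, first inversion

The distinct note names are B, D, F#, G. Stacked in thirds they read G–B–D–F#, which is a major seventh chord on G.
With the third (B) in the bass, the chord is in first inversion (figured bass 6/5).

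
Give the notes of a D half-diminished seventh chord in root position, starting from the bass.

Spelling D half-diminished seventh: D–F–Ab–C. In root position the root is bass, giving D, F, Ab, C from the bottom.

D, F, Ab, C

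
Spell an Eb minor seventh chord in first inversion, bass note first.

Spelling Eb minor seventh: Eb–Gb–Bb–Db. In first inversion the third is bass, giving Gb, Bb, Db, Eb from the bottom.

Gb, Bb, Db, Eb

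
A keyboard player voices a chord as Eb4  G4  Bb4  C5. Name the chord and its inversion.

C minor seventh, first inversion

The distinct note names are Eb, G, Bb, C. Stacked in thirds they read C–Eb–G–Bb, which is a minor seventh chord on C.
The lowest note is Eb, the third of the chord, so this is first inversion (figured bass 6/5).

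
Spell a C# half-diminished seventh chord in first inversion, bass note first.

E, G, B, C#

The chord tones are C#–E–G–B. With the third (E) lowest for first inversion: E, G, B, C#.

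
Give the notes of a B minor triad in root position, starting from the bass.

B minor is B–D–F#. Root position puts the root (B) in the bass, with the remaining tones above: B, D, F#.

B, D, F#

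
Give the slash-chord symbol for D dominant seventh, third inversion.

Third inversion of D dominant seventh has the seventh (C) in the bass. As a slash chord: D7/C.

D7/C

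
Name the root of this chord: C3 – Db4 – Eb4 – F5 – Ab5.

C, Db, Eb, F, Ab are the tones of a Db major ninth chord (Db–F–Ab–C–Eb), making Db the root.

Db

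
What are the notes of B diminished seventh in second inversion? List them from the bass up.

F, Ab, B, D

The chord tones are B–D–F–Ab. With the fifth (F) lowest for second inversion: F, Ab, B, D.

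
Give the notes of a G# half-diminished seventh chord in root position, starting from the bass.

G# half-diminished seventh is G#–B–D–F#. Root position puts the root (G#) in the bass, with the remaining tones above: G#, B, D, F#.

G#, B, D, F#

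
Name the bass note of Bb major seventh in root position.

The root of Bb major seventh (Bb–D–F–A) is Bb; that is the bass in root position.

Bb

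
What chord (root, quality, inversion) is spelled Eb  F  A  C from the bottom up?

The pitch classes Eb, F, A, C arrange in thirds as F–A–C–Eb: an F dominant seventh chord.
The lowest note is Eb, the seventh of the chord, so this is third inversion (figured bass 4/2).

F dominant seventh, third inversion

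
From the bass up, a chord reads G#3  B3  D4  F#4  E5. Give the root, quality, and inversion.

E dominant ninth, first inversion

Reducing to letter names: G#, B, D, F#, E. These stack in thirds as E–G#–B–D–F# — an E dominant ninth chord.
The lowest note is G#, the third of the chord, so this is first inversion.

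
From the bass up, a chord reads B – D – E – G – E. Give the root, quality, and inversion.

E minor seventh, second inversion

The distinct note names are B, D, E, G. Stacked in thirds they read E–G–B–D, which is a minor seventh chord on E.
B is the fifth of E minor seventh; fifth in the bass means second inversion (figured bass 4/3).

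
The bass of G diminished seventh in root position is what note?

G

The root of G diminished seventh (G–Bb–Db–Fb) is G; that is the bass in root position.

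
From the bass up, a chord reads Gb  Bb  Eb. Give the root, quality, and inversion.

The pitch classes Gb, Bb, Eb arrange in thirds as Eb–Gb–Bb: an Eb minor triad.
With the third (Gb) in the bass, the chord is in first inversion (figured bass 6).

Eb minor, first inversion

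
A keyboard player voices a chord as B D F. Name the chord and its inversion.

The distinct note names are B, D, F. Stacked in thirds they read B–D–F, which is a diminished triad on B.
The lowest note is B, the root of the chord, so this is root position (figured bass 5/3).

B diminished, root position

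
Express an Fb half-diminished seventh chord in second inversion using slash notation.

Fbø7/Cbb

Second inversion of Fb half-diminished seventh has the fifth (Cbb) in the bass. As a slash chord: Fbø7/Cbb.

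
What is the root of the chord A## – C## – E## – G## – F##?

F##

Reordering A##, C##, E##, G##, F## into stacked thirds gives F##–A##–C##–E##–G##; the bottom of that stack, F##, is the root.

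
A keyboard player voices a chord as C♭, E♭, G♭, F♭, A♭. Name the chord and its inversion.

Fb major ninth, second inversion

Reducing to letter names: Cb, Eb, Gb, Fb, Ab. These stack in thirds as Fb–Ab–Cb–Eb–Gb — an Fb major ninth chord.
With the fifth (Cb) in the bass, the chord is in second inversion.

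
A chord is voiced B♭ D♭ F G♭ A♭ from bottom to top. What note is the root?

Gb

The distinct letter names are Bb, Db, F, Gb, Ab. Arranged as a stack of thirds they read Gb–Bb–Db–F–Ab, so Gb is the root (a Gb major ninth chord).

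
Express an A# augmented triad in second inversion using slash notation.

A#aug/E##

Second inversion of A# augmented has the fifth (E##) in the bass. As a slash chord: A#aug/E##.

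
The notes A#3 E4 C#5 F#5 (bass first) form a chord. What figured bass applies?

The notes A#, E, C#, F# stack in thirds as F#–A#–C#–E — an F# dominant seventh chord. The bass A# is the third, so this is first inversion: figured 6/5.

6/5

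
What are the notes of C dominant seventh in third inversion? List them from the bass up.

Bb, C, E, G

The chord tones are C–E–G–Bb. With the seventh (Bb) lowest for third inversion: Bb, C, E, G.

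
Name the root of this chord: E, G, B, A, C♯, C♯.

The distinct letter names are E, G, B, A, C#. Arranged as a stack of thirds they read A–C#–E–G–B, so A is the root (an A dominant ninth chord).

A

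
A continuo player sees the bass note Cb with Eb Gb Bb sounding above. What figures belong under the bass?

7

The notes Cb, Eb, Gb, Bb stack in thirds as Cb–Eb–Gb–Bb — a Cb major seventh chord. The bass Cb is the root, so this is root position: figured 7.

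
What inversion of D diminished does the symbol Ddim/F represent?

Ddim/F means D diminished with F in the bass. F is the third of D diminished (D–F–Ab), so this is first inversion.

first inversion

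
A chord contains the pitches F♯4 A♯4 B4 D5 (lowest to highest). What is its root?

B

Reordering F#, A#, B, D into stacked thirds gives B–D–F#–A#; the bottom of that stack, B, is the root.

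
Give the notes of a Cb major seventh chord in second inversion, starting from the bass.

Gb, Bb, Cb, Eb

Cb major seventh is Cb–Eb–Gb–Bb. Second inversion puts the fifth (Gb) in the bass, with the remaining tones above: Gb, Bb, Cb, Eb.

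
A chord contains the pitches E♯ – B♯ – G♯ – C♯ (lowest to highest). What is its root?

C#

E#, B#, G#, C# are the tones of a C# major seventh chord (C#–E#–G#–B#), making C# the root.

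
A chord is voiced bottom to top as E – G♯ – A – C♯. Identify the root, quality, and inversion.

The pitch classes E, G#, A, C# arrange in thirds as A–C#–E–G#: an A major seventh chord.
The lowest note is E, the fifth of the chord, so this is second inversion (figured bass 4/3).

A major seventh, second inversion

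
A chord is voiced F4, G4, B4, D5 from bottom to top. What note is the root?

G

Reordering F, G, B, D into stacked thirds gives G–B–D–F; the bottom of that stack, G, is the root.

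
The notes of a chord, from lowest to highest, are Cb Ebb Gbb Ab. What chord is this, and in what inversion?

Ab diminished seventh, first inversion

The distinct note names are Cb, Ebb, Gbb, Ab. Stacked in thirds they read Ab–Cb–Ebb–Gbb, which is a diminished seventh chord on Ab.
With the third (Cb) in the bass, the chord is in first inversion (figured bass 6/5).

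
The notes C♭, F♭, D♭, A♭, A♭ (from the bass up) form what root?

Cb, Fb, Db, Ab are the tones of a Db minor seventh chord (Db–Fb–Ab–Cb), making Db the root.

Db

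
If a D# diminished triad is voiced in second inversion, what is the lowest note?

The fifth of D# diminished (D#–F#–A) is A; that is the bass in second inversion.

A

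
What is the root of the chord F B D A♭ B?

B

Reordering F, B, D, Ab into stacked thirds gives B–D–F–Ab; the bottom of that stack, B, is the root.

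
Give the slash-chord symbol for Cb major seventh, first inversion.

First inversion of Cb major seventh has the third (Eb) in the bass. As a slash chord: Cbmaj7/Eb.

Cbmaj7/Eb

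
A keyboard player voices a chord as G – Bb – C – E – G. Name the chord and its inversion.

The distinct note names are G, Bb, C, E. Stacked in thirds they read C–E–G–Bb, which is a dominant seventh chord on C.
The lowest note is G, the fifth of the chord, so this is second inversion (figured bass 4/3).

C dominant seventh, second inversion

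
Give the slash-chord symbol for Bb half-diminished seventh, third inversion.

Bbø7/Ab

Third inversion of Bb half-diminished seventh has the seventh (Ab) in the bass. As a slash chord: Bbø7/Ab.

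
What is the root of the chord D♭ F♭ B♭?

Bb

The distinct letter names are Db, Fb, Bb. Arranged as a stack of thirds they read Bb–Db–Fb, so Bb is the root (a Bb diminished triad).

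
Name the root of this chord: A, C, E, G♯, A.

A

Reordering A, C, E, G# into stacked thirds gives A–C–E–G#; the bottom of that stack, A, is the root.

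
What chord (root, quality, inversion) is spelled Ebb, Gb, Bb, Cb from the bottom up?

Cb minor-major seventh, first inversion

The distinct note names are Ebb, Gb, Bb, Cb. Stacked in thirds they read Cb–Ebb–Gb–Bb, which is a minor-major seventh chord on Cb.
With the third (Ebb) in the bass, the chord is in first inversion (figured bass 6/5).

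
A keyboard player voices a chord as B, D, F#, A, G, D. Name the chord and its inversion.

The distinct note names are B, D, F#, A, G. Stacked in thirds they read G–B–D–F#–A, which is a major ninth chord on G.
B is the third of G major ninth; third in the bass means first inversion.

G major ninth, first inversion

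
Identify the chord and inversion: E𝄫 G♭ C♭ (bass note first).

The distinct note names are Ebb, Gb, Cb. Stacked in thirds they read Cb–Ebb–Gb, which is a minor triad on Cb.
Ebb is the third of Cb minor; third in the bass means first inversion (figured bass 6).

Cb minor, first inversion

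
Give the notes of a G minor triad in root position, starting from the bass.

G, Bb, D

G minor is G–Bb–D. Root position puts the root (G) in the bass, with the remaining tones above: G, Bb, D.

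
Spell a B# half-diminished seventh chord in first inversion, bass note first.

The chord tones are B#–D#–F#–A#. With the third (D#) lowest for first inversion: D#, F#, A#, B#.

D#, F#, A#, B#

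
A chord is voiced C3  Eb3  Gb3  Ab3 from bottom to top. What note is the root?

C, Eb, Gb, Ab are the tones of an Ab dominant seventh chord (Ab–C–Eb–Gb), making Ab the root.

Ab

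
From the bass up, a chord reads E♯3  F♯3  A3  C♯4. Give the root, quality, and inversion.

The distinct note names are E#, F#, A, C#. Stacked in thirds they read F#–A–C#–E#, which is a minor-major seventh chord on F#.
E# is the seventh of F# minor-major seventh; seventh in the bass means third inversion (figured bass 4/2).

F# minor-major seventh, third inversion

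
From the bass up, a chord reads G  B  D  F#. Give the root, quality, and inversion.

G major seventh, root position

The distinct note names are G, B, D, F#. Stacked in thirds they read G–B–D–F#, which is a major seventh chord on G.
G is the root of G major seventh; root in the bass means root position (figured bass 7).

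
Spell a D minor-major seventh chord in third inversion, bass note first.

D minor-major seventh is D–F–A–C#. Third inversion puts the seventh (C#) in the bass, with the remaining tones above: C#, D, F, A.

C#, D, F, A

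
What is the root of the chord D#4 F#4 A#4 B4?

B

D#, F#, A#, B are the tones of a B major seventh chord (B–D#–F#–A#), making B the root.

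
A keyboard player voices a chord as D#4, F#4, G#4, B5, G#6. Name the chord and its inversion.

G# minor seventh, second inversion

The distinct note names are D#, F#, G#, B. Stacked in thirds they read G#–B–D#–F#, which is a minor seventh chord on G#.
The lowest note is D#, the fifth of the chord, so this is second inversion (figured bass 4/3).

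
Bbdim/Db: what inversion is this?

Bbdim/Db means Bb diminished with Db in the bass. Db is the third of Bb diminished (Bb–Db–Fb), so this is first inversion.

first inversion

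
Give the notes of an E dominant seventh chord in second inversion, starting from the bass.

E dominant seventh is E–G#–B–D. Second inversion puts the fifth (B) in the bass, with the remaining tones above: B, D, E, G#.

B, D, E, G#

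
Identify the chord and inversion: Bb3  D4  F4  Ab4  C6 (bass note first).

The distinct note names are Bb, D, F, Ab, C. Stacked in thirds they read Bb–D–F–Ab–C, which is a dominant ninth chord on Bb.
Bb is the root of Bb dominant ninth; root in the bass means root position.

Bb dominant ninth, root position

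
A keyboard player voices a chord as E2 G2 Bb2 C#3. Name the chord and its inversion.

C# diminished seventh, first inversion

Reducing to letter names: E, G, Bb, C#. These stack in thirds as C#–E–G–Bb — a C# diminished seventh chord.
With the third (E) in the bass, the chord is in first inversion (figured bass 6/5).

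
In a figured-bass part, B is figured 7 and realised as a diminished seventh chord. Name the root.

The figures 7 mean the root of the chord is in the bass. If B is the root of a diminished seventh chord, the root is B (chord tones B–D–F–Ab).

B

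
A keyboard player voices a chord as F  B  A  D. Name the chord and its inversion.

The pitch classes F, B, A, D arrange in thirds as B–D–F–A: a B half-diminished seventh chord.
F is the fifth of B half-diminished seventh; fifth in the bass means second inversion (figured bass 4/3).

B half-diminished seventh, second inversion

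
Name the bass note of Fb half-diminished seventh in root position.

Fb

The root of Fb half-diminished seventh (Fb–Abb–Cbb–Ebb) is Fb; that is the bass in root position.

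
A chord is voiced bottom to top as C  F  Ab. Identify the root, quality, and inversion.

Reducing to letter names: C, F, Ab. These stack in thirds as F–Ab–C — an F minor triad.
C is the fifth of F minor; fifth in the bass means second inversion (figured bass 6/4).

F minor, second inversion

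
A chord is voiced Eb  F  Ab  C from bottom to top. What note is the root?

Eb, F, Ab, C are the tones of an F minor seventh chord (F–Ab–C–Eb), making F the root.

F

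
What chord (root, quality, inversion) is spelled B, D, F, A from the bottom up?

B half-diminished seventh, root position

Reducing to letter names: B, D, F, A. These stack in thirds as B–D–F–A — a B half-diminished seventh chord.
B is the root of B half-diminished seventh; root in the bass means root position (figured bass 7).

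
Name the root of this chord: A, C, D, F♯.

D

Reordering A, C, D, F# into stacked thirds gives D–F#–A–C; the bottom of that stack, D, is the root.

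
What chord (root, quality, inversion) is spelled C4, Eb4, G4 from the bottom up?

C minor, root position

The pitch classes C, Eb, G arrange in thirds as C–Eb–G: a C minor triad.
C is the root of C minor; root in the bass means root position (figured bass 5/3).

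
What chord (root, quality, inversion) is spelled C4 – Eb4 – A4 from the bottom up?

The distinct note names are C, Eb, A. Stacked in thirds they read A–C–Eb, which is a diminished triad on A.
The lowest note is C, the third of the chord, so this is first inversion (figured bass 6).

A diminished, first inversion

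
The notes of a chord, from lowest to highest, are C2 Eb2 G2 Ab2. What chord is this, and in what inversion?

The distinct note names are C, Eb, G, Ab. Stacked in thirds they read Ab–C–Eb–G, which is a major seventh chord on Ab.
The lowest note is C, the third of the chord, so this is first inversion (figured bass 6/5).

Ab major seventh, first inversion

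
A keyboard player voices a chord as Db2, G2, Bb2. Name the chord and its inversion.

Reducing to letter names: Db, G, Bb. These stack in thirds as G–Bb–Db — a G diminished triad.
The lowest note is Db, the fifth of the chord, so this is second inversion (figured bass 6/4).

G diminished, second inversion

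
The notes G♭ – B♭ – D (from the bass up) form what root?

The distinct letter names are Gb, Bb, D. Arranged as a stack of thirds they read Gb–Bb–D, so Gb is the root (a Gb augmented triad).

Gb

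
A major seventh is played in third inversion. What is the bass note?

A major seventh is A–C#–E–G#. Third inversion places the seventh in the bass: G#.

G#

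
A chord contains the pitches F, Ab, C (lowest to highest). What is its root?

F, Ab, C are the tones of an F minor triad (F–Ab–C), making F the root.

F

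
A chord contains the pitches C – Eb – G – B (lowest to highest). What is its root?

C, Eb, G, B are the tones of a C minor-major seventh chord (C–Eb–G–B), making C the root.

C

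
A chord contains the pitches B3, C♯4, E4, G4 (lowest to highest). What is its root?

C#

B, C#, E, G are the tones of a C# half-diminished seventh chord (C#–E–G–B), making C# the root.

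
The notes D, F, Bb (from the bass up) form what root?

Reordering D, F, Bb into stacked thirds gives Bb–D–F; the bottom of that stack, Bb, is the root.

Bb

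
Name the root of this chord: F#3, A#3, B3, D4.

B

The distinct letter names are F#, A#, B, D. Arranged as a stack of thirds they read B–D–F#–A#, so B is the root (a B minor-major seventh chord).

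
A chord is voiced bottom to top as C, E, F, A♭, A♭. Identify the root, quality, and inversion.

Reducing to letter names: C, E, F, Ab. These stack in thirds as F–Ab–C–E — an F minor-major seventh chord.
C is the fifth of F minor-major seventh; fifth in the bass means second inversion (figured bass 4/3).

F minor-major seventh, second inversion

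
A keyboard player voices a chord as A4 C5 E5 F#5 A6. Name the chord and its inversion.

F# half-diminished seventh, first inversion

Reducing to letter names: A, C, E, F#. These stack in thirds as F#–A–C–E — an F# half-diminished seventh chord.
With the third (A) in the bass, the chord is in first inversion (figured bass 6/5).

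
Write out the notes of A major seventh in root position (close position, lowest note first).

A, C#, E, G#

A major seventh is A–C#–E–G#. Root position puts the root (A) in the bass, with the remaining tones above: A, C#, E, G#.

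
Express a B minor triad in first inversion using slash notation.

Bm/D

First inversion of B minor has the third (D) in the bass. As a slash chord: Bm/D.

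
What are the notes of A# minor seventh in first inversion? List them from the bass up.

The chord tones are A#–C#–E#–G#. With the third (C#) lowest for first inversion: C#, E#, G#, A#.

C#, E#, G#, A#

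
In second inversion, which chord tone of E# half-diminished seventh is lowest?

The fifth of E# half-diminished seventh (E#–G#–B–D#) is B; that is the bass in second inversion.

B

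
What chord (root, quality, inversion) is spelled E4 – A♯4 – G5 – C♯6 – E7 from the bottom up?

The pitch classes E, A#, G, C# arrange in thirds as A#–C#–E–G: an A# diminished seventh chord.
E is the fifth of A# diminished seventh; fifth in the bass means second inversion (figured bass 4/3).

A# diminished seventh, second inversion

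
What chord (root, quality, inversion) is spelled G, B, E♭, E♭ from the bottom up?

The distinct note names are G, B, Eb. Stacked in thirds they read Eb–G–B, which is an augmented triad on Eb.
The lowest note is G, the third of the chord, so this is first inversion (figured bass 6).

Eb augmented, first inversion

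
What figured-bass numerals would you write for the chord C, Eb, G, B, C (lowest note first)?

The notes C, Eb, G, B stack in thirds as C–Eb–G–B — a C minor-major seventh chord. The bass C is the root, so this is root position: figured 7.

7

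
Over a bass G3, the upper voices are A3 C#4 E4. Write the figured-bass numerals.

4/2

The notes G, A, C#, E stack in thirds as A–C#–E–G — an A dominant seventh chord. The bass G is the seventh, so this is third inversion: figured 4/2.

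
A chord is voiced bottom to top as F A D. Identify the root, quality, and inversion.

The pitch classes F, A, D arrange in thirds as D–F–A: a D minor triad.
With the third (F) in the bass, the chord is in first inversion (figured bass 6).

D minor, first inversion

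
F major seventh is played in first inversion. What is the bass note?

A

The third of F major seventh (F–A–C–E) is A; that is the bass in first inversion.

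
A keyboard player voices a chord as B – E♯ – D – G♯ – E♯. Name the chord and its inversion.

E# diminished seventh, second inversion

The pitch classes B, E#, D, G# arrange in thirds as E#–G#–B–D: an E# diminished seventh chord.
B is the fifth of E# diminished seventh; fifth in the bass means second inversion (figured bass 4/3).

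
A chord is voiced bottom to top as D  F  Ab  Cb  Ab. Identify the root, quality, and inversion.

D diminished seventh, root position

The distinct note names are D, F, Ab, Cb. Stacked in thirds they read D–F–Ab–Cb, which is a diminished seventh chord on D.
The lowest note is D, the root of the chord, so this is root position (figured bass 7).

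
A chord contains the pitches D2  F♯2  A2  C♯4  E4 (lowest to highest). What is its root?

D

D, F#, A, C#, E are the tones of a D major ninth chord (D–F#–A–C#–E), making D the root.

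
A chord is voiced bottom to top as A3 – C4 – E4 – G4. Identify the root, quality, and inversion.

A minor seventh, root position

The distinct note names are A, C, E, G. Stacked in thirds they read A–C–E–G, which is a minor seventh chord on A.
A is the root of A minor seventh; root in the bass means root position (figured bass 7).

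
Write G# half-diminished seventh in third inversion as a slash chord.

G#ø7/F#

Third inversion of G# half-diminished seventh has the seventh (F#) in the bass. As a slash chord: G#ø7/F#.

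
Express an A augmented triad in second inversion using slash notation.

Aaug/E#

Second inversion of A augmented has the fifth (E#) in the bass. As a slash chord: Aaug/E#.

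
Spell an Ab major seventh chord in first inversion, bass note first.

C, Eb, G, Ab

The chord tones are Ab–C–Eb–G. With the third (C) lowest for first inversion: C, Eb, G, Ab.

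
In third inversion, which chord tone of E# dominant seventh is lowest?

The seventh of E# dominant seventh (E#–G##–B#–D#) is D#; that is the bass in third inversion.

D#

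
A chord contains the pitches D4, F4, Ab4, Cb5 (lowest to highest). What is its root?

D

Reordering D, F, Ab, Cb into stacked thirds gives D–F–Ab–Cb; the bottom of that stack, D, is the root.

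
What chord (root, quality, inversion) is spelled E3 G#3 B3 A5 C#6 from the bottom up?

A major ninth, second inversion

The distinct note names are E, G#, B, A, C#. Stacked in thirds they read A–C#–E–G#–B, which is a major ninth chord on A.
The lowest note is E, the fifth of the chord, so this is second inversion.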